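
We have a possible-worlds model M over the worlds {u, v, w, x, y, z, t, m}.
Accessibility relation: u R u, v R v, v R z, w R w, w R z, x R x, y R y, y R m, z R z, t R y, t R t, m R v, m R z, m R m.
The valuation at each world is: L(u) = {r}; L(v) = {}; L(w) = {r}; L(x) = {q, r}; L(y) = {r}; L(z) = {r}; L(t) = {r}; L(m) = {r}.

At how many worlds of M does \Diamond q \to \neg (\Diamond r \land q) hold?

Recall that \Diamond ψ holds at a world iff ψ holds at some accessible world.
Let φ = \Diamond q \to \neg (\Diamond r \land q). Evaluate φ at each world:
  u (successors {u}): φ is true.
  v (successors {v, z}): φ is true.
  w (successors {w, z}): φ is true.
  x (successors {x}): φ is false.
  y (successors {y, m}): φ is true.
  z (successors {z}): φ is true.
  t (successors {y, t}): φ is true.
  m (successors {v, z, m}): φ is true.
For instance, at t:
  At t: \Diamond q is false, \neg (\Diamond r \land q) is true, so \Diamond q \to \neg (\Diamond r \land q) is true.
    At t: \Diamond q requires q at some successor in {y, t}.
      At y: q is false.
      At t: q is false.
    So \Diamond q is false at t.
    At t: \Diamond r \land q is false, so \neg (\Diamond r \land q) is true.
      At t: \Diamond r is true, q is false, so \Diamond r \land q is false.
Satisfying worlds: {u, v, w, y, z, t, m}

7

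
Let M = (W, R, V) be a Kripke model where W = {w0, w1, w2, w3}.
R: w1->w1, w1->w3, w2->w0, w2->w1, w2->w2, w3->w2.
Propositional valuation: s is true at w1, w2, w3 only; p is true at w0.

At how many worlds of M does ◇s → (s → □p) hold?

Recall that □ψ holds at a world iff ψ holds at every accessible world, and ◇ψ holds iff ψ holds at some accessible world.
Let φ = ◇s → (s → □p). Evaluate φ at each world:
  w0 (successors ∅): φ is true.
  w1 (successors {w1, w3}): φ is false.
  w2 (successors {w0, w1, w2}): φ is false.
  w3 (successors {w2}): φ is false.
For instance, at w3:
  At w3: ◇s is true, s → □p is false, so ◇s → (s → □p) is false.
    At w3: ◇s requires s at some successor in {w2}.
      s holds at w2, so ◇s is true at w3.
    At w3: s is true, □p is false, so s → □p is false.
      At w3: □p requires p at every successor {w2}.
        p fails at w2, so □p is false at w3.
Satisfying worlds: {w0}

1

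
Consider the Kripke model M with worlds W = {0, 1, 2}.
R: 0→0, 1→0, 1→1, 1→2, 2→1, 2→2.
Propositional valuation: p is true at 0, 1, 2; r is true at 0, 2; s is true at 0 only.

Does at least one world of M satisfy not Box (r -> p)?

No

Let φ = not Box (r -> p). Evaluate φ at each world:
  0 (successors {0}): φ is false.
  1 (successors {0, 1, 2}): φ is false.
  2 (successors {1, 2}): φ is false.
For instance, at 1:
  At 1: Box (r -> p) is true, so not Box (r -> p) is false.
    At 1: Box (r -> p) requires r -> p at every successor {0, 1, 2}.
      At 0: r -> p is true.
      At 1: r -> p is true.
      At 2: r -> p is true.
    So Box (r -> p) is true at 1.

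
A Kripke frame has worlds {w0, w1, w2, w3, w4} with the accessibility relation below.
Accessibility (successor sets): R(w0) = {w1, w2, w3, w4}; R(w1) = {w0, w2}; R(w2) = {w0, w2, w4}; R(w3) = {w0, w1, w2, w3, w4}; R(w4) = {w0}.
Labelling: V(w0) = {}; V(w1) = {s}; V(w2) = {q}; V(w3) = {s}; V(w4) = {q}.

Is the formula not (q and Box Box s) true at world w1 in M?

Yes

At w1: q and Box Box s is false, so not (q and Box Box s) is true.
  At w1: q is false, Box Box s is false, so q and Box Box s is false.
    At w1: Box Box s requires Box s at every successor {w0, w2}.
      Box s fails at w0, so Box Box s is false at w1.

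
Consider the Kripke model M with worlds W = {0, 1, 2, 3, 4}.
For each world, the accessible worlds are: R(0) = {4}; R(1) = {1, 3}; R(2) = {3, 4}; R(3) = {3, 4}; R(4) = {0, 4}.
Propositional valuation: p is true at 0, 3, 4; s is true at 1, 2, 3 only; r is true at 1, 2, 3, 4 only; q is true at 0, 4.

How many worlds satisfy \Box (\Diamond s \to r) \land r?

Let φ = \Box (\Diamond s \to r) \land r. Evaluate φ at each world:
  0 (successors {4}): φ is false.
  1 (successors {1, 3}): φ is true.
  2 (successors {3, 4}): φ is true.
  3 (successors {3, 4}): φ is true.
  4 (successors {0, 4}): φ is true.
For instance, at 2:
  At 2: \Box (\Diamond s \to r) is true, r is true, so \Box (\Diamond s \to r) \land r is true.
    At 2: \Box (\Diamond s \to r) requires \Diamond s \to r at every successor {3, 4}.
      At 3: \Diamond s \to r is true.
      At 4: \Diamond s \to r is true.
    So \Box (\Diamond s \to r) is true at 2.
Satisfying worlds: {1, 2, 3, 4}

4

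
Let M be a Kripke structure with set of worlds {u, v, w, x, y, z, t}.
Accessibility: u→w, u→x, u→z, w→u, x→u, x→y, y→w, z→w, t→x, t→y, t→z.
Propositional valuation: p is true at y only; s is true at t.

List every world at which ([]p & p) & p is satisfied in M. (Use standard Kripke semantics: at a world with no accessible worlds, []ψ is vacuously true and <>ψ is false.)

Let φ = ([]p & p) & p. Evaluate φ at each world:
  u (successors {w, x, z}): φ is false.
  v (successors ∅): φ is false.
  w (successors {u}): φ is false.
  x (successors {u, y}): φ is false.
  y (successors {w}): φ is false.
  z (successors {w}): φ is false.
  t (successors {x, y, z}): φ is false.
For instance, at u:
  At u: []p & p is false, p is false, so ([]p & p) & p is false.
    At u: []p is false, p is false, so []p & p is false.
      At u: []p requires p at every successor {w, x, z}.
        p fails at w, so []p is false at u.
Satisfying worlds: none.

none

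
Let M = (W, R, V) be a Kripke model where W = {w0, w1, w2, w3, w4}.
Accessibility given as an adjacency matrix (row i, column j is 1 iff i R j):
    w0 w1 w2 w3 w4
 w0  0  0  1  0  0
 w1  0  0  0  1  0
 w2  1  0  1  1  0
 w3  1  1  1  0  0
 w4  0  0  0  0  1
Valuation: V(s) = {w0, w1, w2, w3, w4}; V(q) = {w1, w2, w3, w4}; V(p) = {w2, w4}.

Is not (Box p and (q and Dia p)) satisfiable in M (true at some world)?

Yes

Recall that Box ψ holds at a world iff ψ holds at every accessible world, and Dia ψ holds iff ψ holds at some accessible world.
Let φ = not (Box p and (q and Dia p)). Evaluate φ at each world:
  w0 (successors {w2}): φ is true.
  w1 (successors {w3}): φ is true.
  w2 (successors {w0, w2, w3}): φ is true.
  w3 (successors {w0, w1, w2}): φ is true.
  w4 (successors {w4}): φ is false.
Detail at w0 (witness):
  At w0: Box p and (q and Dia p) is false, so not (Box p and (q and Dia p)) is true.
    At w0: Box p is true, q and Dia p is false, so Box p and (q and Dia p) is false.
      At w0: Box p requires p at every successor {w2}.
        At w2: p is true.
      So Box p is true at w0.
      At w0: q is false, Dia p is true, so q and Dia p is false.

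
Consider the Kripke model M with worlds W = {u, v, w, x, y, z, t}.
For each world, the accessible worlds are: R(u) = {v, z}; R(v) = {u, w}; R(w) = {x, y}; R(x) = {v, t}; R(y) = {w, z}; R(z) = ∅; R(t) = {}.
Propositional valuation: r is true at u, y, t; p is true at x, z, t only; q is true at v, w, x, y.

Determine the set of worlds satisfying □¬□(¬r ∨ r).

z, t

Let φ = □¬□(¬r ∨ r). Evaluate φ at each world:
  u (successors {v, z}): φ is false.
  v (successors {u, w}): φ is false.
  w (successors {x, y}): φ is false.
  x (successors {v, t}): φ is false.
  y (successors {w, z}): φ is false.
  z (successors ∅): φ is true.
  t (successors ∅): φ is true.
For instance, at w:
  At w: □¬□(¬r ∨ r) requires ¬□(¬r ∨ r) at every successor {x, y}.
    ¬□(¬r ∨ r) fails at x, so □¬□(¬r ∨ r) is false at w.
      At x: □(¬r ∨ r) is true, so ¬□(¬r ∨ r) is false.
Satisfying worlds: {z, t}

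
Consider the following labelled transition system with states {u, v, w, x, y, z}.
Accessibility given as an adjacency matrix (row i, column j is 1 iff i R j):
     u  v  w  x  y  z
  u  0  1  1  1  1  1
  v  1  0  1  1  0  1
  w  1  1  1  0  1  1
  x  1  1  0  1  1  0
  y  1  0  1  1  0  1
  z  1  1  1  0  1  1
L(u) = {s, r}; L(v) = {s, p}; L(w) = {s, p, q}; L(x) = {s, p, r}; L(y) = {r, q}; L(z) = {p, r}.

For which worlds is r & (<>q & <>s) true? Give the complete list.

Let φ = r & (<>q & <>s). Evaluate φ at each world:
  u (successors {v, w, x, y, z}): φ is true.
  v (successors {u, w, x, z}): φ is false.
  w (successors {u, v, w, y, z}): φ is false.
  x (successors {u, v, x, y}): φ is true.
  y (successors {u, w, x, z}): φ is true.
  z (successors {u, v, w, y, z}): φ is true.
For instance, at z:
  At z: r is true, <>q & <>s is true, so r & (<>q & <>s) is true.
    At z: <>q is true, <>s is true, so <>q & <>s is true.
      At z: <>q requires q at some successor in {u, v, w, y, z}.
        q holds at w, so <>q is true at z.
      At z: <>s requires s at some successor in {u, v, w, y, z}.
        s holds at u, so <>s is true at z.
Satisfying worlds: {u, x, y, z}

u, x, y, z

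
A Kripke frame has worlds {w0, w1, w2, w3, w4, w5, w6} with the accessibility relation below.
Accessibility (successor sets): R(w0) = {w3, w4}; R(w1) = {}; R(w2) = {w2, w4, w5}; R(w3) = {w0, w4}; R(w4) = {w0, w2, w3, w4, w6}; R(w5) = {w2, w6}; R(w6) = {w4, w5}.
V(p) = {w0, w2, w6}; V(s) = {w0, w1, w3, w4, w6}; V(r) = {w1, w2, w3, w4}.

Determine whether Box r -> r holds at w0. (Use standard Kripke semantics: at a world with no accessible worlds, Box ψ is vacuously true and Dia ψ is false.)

No

At w0: Box r is true, r is false, so Box r -> r is false.
  At w0: Box r requires r at every successor {w3, w4}.
    At w3: r is true.
    At w4: r is true.
  So Box r is true at w0.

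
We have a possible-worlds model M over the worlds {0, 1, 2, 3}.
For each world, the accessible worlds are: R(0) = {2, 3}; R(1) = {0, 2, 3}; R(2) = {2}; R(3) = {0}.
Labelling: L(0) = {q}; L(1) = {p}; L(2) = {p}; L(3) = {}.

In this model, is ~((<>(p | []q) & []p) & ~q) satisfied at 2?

Recall that []ψ holds at a world iff ψ holds at every accessible world, and <>ψ holds iff ψ holds at some accessible world.
At 2: (<>(p | []q) & []p) & ~q is true, so ~((<>(p | []q) & []p) & ~q) is false.
  At 2: <>(p | []q) & []p is true, ~q is true, so (<>(p | []q) & []p) & ~q is true.
    At 2: <>(p | []q) is true, []p is true, so <>(p | []q) & []p is true.
      At 2: <>(p | []q) requires p | []q at some successor in {2}.
        p | []q holds at 2, so <>(p | []q) is true at 2.
      At 2: []p requires p at every successor {2}.
        At 2: p is true.
      So []p is true at 2.

No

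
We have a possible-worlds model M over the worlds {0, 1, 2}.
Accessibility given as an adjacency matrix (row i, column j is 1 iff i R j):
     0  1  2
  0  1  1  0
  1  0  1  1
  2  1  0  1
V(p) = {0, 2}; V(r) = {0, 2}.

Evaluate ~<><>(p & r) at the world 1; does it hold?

No

At 1: <><>(p & r) is true, so ~<><>(p & r) is false.
  At 1: <><>(p & r) requires <>(p & r) at some successor in {1, 2}.
    <>(p & r) holds at 1, so <><>(p & r) is true at 1.
      At 1: <>(p & r) requires p & r at some successor in {1, 2}.
        p & r holds at 2, so <>(p & r) is true at 1.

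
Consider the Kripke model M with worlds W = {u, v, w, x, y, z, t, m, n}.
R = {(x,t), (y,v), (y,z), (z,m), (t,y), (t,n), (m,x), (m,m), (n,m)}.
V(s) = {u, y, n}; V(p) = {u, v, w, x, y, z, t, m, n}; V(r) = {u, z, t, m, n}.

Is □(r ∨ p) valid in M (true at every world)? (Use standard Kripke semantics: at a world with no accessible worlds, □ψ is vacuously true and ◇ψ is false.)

Recall that □ψ holds at a world iff ψ holds at every accessible world, and ◇ψ holds iff ψ holds at some accessible world.
Let φ = □(r ∨ p). Evaluate φ at each world:
  u (successors ∅): φ is true.
  v (successors ∅): φ is true.
  w (successors ∅): φ is true.
  x (successors {t}): φ is true.
  y (successors {v, z}): φ is true.
  z (successors {m}): φ is true.
  t (successors {y, n}): φ is true.
  m (successors {x, m}): φ is true.
  n (successors {m}): φ is true.
For instance, at x:
  At x: □(r ∨ p) requires r ∨ p at every successor {t}.
    At t: r ∨ p is true.
  So □(r ∨ p) is true at x.

Yes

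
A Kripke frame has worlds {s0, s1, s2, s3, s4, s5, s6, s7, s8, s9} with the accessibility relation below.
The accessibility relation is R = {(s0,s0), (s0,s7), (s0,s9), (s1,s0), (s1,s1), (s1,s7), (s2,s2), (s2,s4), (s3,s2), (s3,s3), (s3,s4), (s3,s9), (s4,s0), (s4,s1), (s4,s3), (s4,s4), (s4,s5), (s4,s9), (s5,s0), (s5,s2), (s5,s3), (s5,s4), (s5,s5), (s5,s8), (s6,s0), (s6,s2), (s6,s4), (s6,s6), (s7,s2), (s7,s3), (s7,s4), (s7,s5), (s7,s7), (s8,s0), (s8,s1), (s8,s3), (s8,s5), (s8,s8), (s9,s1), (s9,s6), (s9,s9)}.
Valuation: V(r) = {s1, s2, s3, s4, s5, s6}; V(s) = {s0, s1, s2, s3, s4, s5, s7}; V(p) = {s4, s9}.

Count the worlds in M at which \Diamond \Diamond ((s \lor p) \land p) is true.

10

Let φ = \Diamond \Diamond ((s \lor p) \land p). Evaluate φ at each world:
  s0 (successors {s0, s7, s9}): φ is true.
  s1 (successors {s0, s1, s7}): φ is true.
  s2 (successors {s2, s4}): φ is true.
  s3 (successors {s2, s3, s4, s9}): φ is true.
  s4 (successors {s0, s1, s3, s4, s5, s9}): φ is true.
  s5 (successors {s0, s2, s3, s4, s5, s8}): φ is true.
  s6 (successors {s0, s2, s4, s6}): φ is true.
  s7 (successors {s2, s3, s4, s5, s7}): φ is true.
  s8 (successors {s0, s1, s3, s5, s8}): φ is true.
  s9 (successors {s1, s6, s9}): φ is true.
For instance, at s5:
  At s5: \Diamond \Diamond ((s \lor p) \land p) requires \Diamond ((s \lor p) \land p) at some successor in {s0, s2, s3, s4, s5, s8}.
    \Diamond ((s \lor p) \land p) holds at s0, so \Diamond \Diamond ((s \lor p) \land p) is true at s5.
      At s0: \Diamond ((s \lor p) \land p) requires (s \lor p) \land p at some successor in {s0, s7, s9}.
        (s \lor p) \land p holds at s9, so \Diamond ((s \lor p) \land p) is true at s0.
Satisfying worlds: {s0, s1, s2, s3, s4, s5, s6, s7, s8, s9}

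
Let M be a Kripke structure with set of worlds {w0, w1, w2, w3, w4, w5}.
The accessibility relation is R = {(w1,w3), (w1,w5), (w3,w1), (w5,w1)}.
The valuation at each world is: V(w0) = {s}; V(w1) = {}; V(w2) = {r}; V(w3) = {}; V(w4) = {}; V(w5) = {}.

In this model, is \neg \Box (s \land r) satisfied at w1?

Yes

At w1: \Box (s \land r) is false, so \neg \Box (s \land r) is true.
  At w1: \Box (s \land r) requires s \land r at every successor {w3, w5}.
    s \land r fails at w3, so \Box (s \land r) is false at w1.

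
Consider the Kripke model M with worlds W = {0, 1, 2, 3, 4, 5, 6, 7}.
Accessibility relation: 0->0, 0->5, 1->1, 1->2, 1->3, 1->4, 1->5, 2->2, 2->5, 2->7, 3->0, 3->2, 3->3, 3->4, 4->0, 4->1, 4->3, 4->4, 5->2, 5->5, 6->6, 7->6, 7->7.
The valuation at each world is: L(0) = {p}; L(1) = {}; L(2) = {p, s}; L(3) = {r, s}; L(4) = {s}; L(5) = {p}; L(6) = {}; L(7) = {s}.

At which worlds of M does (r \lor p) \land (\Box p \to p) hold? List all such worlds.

Let φ = (r \lor p) \land (\Box p \to p). Evaluate φ at each world:
  0 (successors {0, 5}): φ is true.
  1 (successors {1, 2, 3, 4, 5}): φ is false.
  2 (successors {2, 5, 7}): φ is true.
  3 (successors {0, 2, 3, 4}): φ is true.
  4 (successors {0, 1, 3, 4}): φ is false.
  5 (successors {2, 5}): φ is true.
  6 (successors {6}): φ is false.
  7 (successors {6, 7}): φ is false.
For instance, at 1:
  At 1: r \lor p is false, \Box p \to p is true, so (r \lor p) \land (\Box p \to p) is false.
    At 1: \Box p is false, p is false, so \Box p \to p is true.
      At 1: \Box p requires p at every successor {1, 2, 3, 4, 5}.
        p fails at 1, so \Box p is false at 1.
Satisfying worlds: {0, 2, 3, 5}

0, 2, 3, 5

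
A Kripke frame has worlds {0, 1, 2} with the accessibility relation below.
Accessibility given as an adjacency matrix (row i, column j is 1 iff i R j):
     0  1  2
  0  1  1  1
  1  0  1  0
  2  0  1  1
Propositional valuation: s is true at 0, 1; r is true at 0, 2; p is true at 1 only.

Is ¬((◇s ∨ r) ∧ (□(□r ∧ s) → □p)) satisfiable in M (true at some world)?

Let φ = ¬((◇s ∨ r) ∧ (□(□r ∧ s) → □p)). Evaluate φ at each world:
  0 (successors {0, 1, 2}): φ is false.
  1 (successors {1}): φ is false.
  2 (successors {1, 2}): φ is false.
For instance, at 2:
  At 2: (◇s ∨ r) ∧ (□(□r ∧ s) → □p) is true, so ¬((◇s ∨ r) ∧ (□(□r ∧ s) → □p)) is false.
    At 2: ◇s ∨ r is true, □(□r ∧ s) → □p is true, so (◇s ∨ r) ∧ (□(□r ∧ s) → □p) is true.
      At 2: ◇s is true, r is true, so ◇s ∨ r is true.
      At 2: □(□r ∧ s) is false, □p is false, so □(□r ∧ s) → □p is true.

No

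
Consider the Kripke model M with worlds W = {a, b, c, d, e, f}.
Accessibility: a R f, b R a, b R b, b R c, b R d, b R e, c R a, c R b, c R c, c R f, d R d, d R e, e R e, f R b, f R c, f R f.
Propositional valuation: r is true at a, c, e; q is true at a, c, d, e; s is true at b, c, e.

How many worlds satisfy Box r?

1

Let φ = Box r. Evaluate φ at each world:
  a (successors {f}): φ is false.
  b (successors {a, b, c, d, e}): φ is false.
  c (successors {a, b, c, f}): φ is false.
  d (successors {d, e}): φ is false.
  e (successors {e}): φ is true.
  f (successors {b, c, f}): φ is false.
For instance, at d:
  At d: Box r requires r at every successor {d, e}.
    r fails at d, so Box r is false at d.
Satisfying worlds: {e}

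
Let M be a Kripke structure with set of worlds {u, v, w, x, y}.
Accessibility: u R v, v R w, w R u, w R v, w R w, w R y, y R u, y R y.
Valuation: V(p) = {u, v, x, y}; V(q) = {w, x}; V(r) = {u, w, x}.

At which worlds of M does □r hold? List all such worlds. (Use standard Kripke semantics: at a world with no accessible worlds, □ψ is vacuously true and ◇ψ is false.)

v, x

Let φ = □r. Evaluate φ at each world:
  u (successors {v}): φ is false.
  v (successors {w}): φ is true.
  w (successors {u, v, w, y}): φ is false.
  x (successors ∅): φ is true.
  y (successors {u, y}): φ is false.
For instance, at u:
  At u: □r requires r at every successor {v}.
    r fails at v, so □r is false at u.
Satisfying worlds: {v, x}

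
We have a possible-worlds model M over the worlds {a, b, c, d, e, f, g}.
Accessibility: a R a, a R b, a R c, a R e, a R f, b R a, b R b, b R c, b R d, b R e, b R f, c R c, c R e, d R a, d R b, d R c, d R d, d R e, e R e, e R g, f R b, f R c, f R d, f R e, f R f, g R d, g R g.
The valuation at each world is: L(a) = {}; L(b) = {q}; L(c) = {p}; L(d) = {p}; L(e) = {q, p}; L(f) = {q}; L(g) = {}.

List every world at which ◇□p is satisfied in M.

Let φ = ◇□p. Evaluate φ at each world:
  a (successors {a, b, c, e, f}): φ is true.
  b (successors {a, b, c, d, e, f}): φ is true.
  c (successors {c, e}): φ is true.
  d (successors {a, b, c, d, e}): φ is true.
  e (successors {e, g}): φ is false.
  f (successors {b, c, d, e, f}): φ is true.
  g (successors {d, g}): φ is false.
For instance, at g:
  At g: ◇□p requires □p at some successor in {d, g}.
    At d: □p is false.
    At g: □p is false.
  So ◇□p is false at g.
Satisfying worlds: {a, b, c, d, f}

a, b, c, d, f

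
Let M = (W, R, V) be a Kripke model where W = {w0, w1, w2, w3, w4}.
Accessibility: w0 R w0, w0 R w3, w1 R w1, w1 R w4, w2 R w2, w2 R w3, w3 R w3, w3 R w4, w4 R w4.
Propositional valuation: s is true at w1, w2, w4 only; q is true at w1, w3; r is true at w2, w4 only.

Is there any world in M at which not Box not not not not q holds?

Yes

Let φ = not Box not not not not q. Evaluate φ at each world:
  w0 (successors {w0, w3}): φ is true.
  w1 (successors {w1, w4}): φ is true.
  w2 (successors {w2, w3}): φ is true.
  w3 (successors {w3, w4}): φ is true.
  w4 (successors {w4}): φ is true.
Detail at w0 (witness):
  At w0: Box not not not not q is false, so not Box not not not not q is true.
    At w0: Box not not not not q requires not not not not q at every successor {w0, w3}.
      not not not not q fails at w0, so Box not not not not q is false at w0.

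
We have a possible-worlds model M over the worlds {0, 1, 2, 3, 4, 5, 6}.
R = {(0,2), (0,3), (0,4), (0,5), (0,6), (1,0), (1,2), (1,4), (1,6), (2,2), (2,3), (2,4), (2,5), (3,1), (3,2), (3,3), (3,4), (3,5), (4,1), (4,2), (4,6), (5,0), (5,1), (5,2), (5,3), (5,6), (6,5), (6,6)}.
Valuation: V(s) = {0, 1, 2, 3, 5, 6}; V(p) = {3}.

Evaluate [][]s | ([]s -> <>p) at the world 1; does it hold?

Yes

Recall that []ψ holds at a world iff ψ holds at every accessible world, and <>ψ holds iff ψ holds at some accessible world.
At 1: [][]s is false, []s -> <>p is true, so [][]s | ([]s -> <>p) is true.
  At 1: [][]s requires []s at every successor {0, 2, 4, 6}.
    []s fails at 0, so [][]s is false at 1.
      At 0: []s requires s at every successor {2, 3, 4, 5, 6}.
        s fails at 4, so []s is false at 0.
  At 1: []s is false, <>p is false, so []s -> <>p is true.
    At 1: []s requires s at every successor {0, 2, 4, 6}.
      s fails at 4, so []s is false at 1.
    At 1: <>p requires p at some successor in {0, 2, 4, 6}.
      At 0: p is false.
      At 2: p is false.
      At 4: p is false.
      At 6: p is false.
    So <>p is false at 1.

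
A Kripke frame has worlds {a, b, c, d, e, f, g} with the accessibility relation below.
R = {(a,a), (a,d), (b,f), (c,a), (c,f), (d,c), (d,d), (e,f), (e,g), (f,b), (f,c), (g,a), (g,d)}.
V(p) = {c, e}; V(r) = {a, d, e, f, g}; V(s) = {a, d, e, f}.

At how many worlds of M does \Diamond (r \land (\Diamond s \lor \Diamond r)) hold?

Let φ = \Diamond (r \land (\Diamond s \lor \Diamond r)). Evaluate φ at each world:
  a (successors {a, d}): φ is true.
  b (successors {f}): φ is false.
  c (successors {a, f}): φ is true.
  d (successors {c, d}): φ is true.
  e (successors {f, g}): φ is true.
  f (successors {b, c}): φ is false.
  g (successors {a, d}): φ is true.
For instance, at b:
  At b: \Diamond (r \land (\Diamond s \lor \Diamond r)) requires r \land (\Diamond s \lor \Diamond r) at some successor in {f}.
    At f: r \land (\Diamond s \lor \Diamond r) is false.
  So \Diamond (r \land (\Diamond s \lor \Diamond r)) is false at b.
Satisfying worlds: {a, c, d, e, g}

5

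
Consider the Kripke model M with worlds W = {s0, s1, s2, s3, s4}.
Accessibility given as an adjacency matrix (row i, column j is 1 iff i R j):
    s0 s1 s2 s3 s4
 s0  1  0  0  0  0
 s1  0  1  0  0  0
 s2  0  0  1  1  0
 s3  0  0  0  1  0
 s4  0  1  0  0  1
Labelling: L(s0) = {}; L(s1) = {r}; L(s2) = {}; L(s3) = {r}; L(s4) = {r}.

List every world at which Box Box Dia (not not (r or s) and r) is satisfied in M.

Let φ = Box Box Dia (not not (r or s) and r). Evaluate φ at each world:
  s0 (successors {s0}): φ is false.
  s1 (successors {s1}): φ is true.
  s2 (successors {s2, s3}): φ is true.
  s3 (successors {s3}): φ is true.
  s4 (successors {s1, s4}): φ is true.
For instance, at s1:
  At s1: Box Box Dia (not not (r or s) and r) requires Box Dia (not not (r or s) and r) at every successor {s1}.
      At s1: Box Dia (not not (r or s) and r) requires Dia (not not (r or s) and r) at every successor {s1}.
        At s1: Dia (not not (r or s) and r) is true.
      So Box Dia (not not (r or s) and r) is true at s1.
  So Box Box Dia (not not (r or s) and r) is true at s1.
Satisfying worlds: {s1, s2, s3, s4}

s1, s2, s3, s4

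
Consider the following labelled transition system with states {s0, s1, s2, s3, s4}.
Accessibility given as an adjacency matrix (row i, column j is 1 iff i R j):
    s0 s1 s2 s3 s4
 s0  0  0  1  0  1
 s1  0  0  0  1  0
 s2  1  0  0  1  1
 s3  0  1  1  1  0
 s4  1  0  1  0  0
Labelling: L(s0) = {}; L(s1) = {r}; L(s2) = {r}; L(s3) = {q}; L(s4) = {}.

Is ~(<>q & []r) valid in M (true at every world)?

Yes

Let φ = ~(<>q & []r). Evaluate φ at each world:
  s0 (successors {s2, s4}): φ is true.
  s1 (successors {s3}): φ is true.
  s2 (successors {s0, s3, s4}): φ is true.
  s3 (successors {s1, s2, s3}): φ is true.
  s4 (successors {s0, s2}): φ is true.
For instance, at s3:
  At s3: <>q & []r is false, so ~(<>q & []r) is true.
    At s3: <>q is true, []r is false, so <>q & []r is false.
      At s3: <>q requires q at some successor in {s1, s2, s3}.
        q holds at s3, so <>q is true at s3.
      At s3: []r requires r at every successor {s1, s2, s3}.
        r fails at s3, so []r is false at s3.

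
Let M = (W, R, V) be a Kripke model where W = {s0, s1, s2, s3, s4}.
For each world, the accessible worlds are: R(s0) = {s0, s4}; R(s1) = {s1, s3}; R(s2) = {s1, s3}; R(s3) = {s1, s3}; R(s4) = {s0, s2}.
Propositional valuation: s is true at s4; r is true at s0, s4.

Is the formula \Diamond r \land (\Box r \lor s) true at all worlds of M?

No

Recall that \Box ψ holds at a world iff ψ holds at every accessible world, and \Diamond ψ holds iff ψ holds at some accessible world.
Let φ = \Diamond r \land (\Box r \lor s). Evaluate φ at each world:
  s0 (successors {s0, s4}): φ is true.
  s1 (successors {s1, s3}): φ is false.
  s2 (successors {s1, s3}): φ is false.
  s3 (successors {s1, s3}): φ is false.
  s4 (successors {s0, s2}): φ is true.
Detail at s1 (counterexample):
  At s1: \Diamond r is false, \Box r \lor s is false, so \Diamond r \land (\Box r \lor s) is false.
    At s1: \Diamond r requires r at some successor in {s1, s3}.
      At s1: r is false.
      At s3: r is false.
    So \Diamond r is false at s1.
    At s1: \Box r is false, s is false, so \Box r \lor s is false.
      At s1: \Box r requires r at every successor {s1, s3}.
        r fails at s1, so \Box r is false at s1.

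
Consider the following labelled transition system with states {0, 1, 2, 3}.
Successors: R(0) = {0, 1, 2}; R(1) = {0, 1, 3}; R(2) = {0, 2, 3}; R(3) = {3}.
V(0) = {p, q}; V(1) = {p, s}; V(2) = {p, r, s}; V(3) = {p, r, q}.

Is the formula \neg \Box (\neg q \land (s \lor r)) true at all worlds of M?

Let φ = \neg \Box (\neg q \land (s \lor r)). Evaluate φ at each world:
  0 (successors {0, 1, 2}): φ is true.
  1 (successors {0, 1, 3}): φ is true.
  2 (successors {0, 2, 3}): φ is true.
  3 (successors {3}): φ is true.
For instance, at 1:
  At 1: \Box (\neg q \land (s \lor r)) is false, so \neg \Box (\neg q \land (s \lor r)) is true.
    At 1: \Box (\neg q \land (s \lor r)) requires \neg q \land (s \lor r) at every successor {0, 1, 3}.
      \neg q \land (s \lor r) fails at 0, so \Box (\neg q \land (s \lor r)) is false at 1.

Yes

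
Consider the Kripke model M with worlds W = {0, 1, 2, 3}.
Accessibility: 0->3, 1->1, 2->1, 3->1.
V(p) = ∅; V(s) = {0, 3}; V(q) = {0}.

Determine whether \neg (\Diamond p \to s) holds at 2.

At 2: \Diamond p \to s is true, so \neg (\Diamond p \to s) is false.
  At 2: \Diamond p is false, s is false, so \Diamond p \to s is true.
    At 2: \Diamond p requires p at some successor in {1}.
      At 1: p is false.
    So \Diamond p is false at 2.

No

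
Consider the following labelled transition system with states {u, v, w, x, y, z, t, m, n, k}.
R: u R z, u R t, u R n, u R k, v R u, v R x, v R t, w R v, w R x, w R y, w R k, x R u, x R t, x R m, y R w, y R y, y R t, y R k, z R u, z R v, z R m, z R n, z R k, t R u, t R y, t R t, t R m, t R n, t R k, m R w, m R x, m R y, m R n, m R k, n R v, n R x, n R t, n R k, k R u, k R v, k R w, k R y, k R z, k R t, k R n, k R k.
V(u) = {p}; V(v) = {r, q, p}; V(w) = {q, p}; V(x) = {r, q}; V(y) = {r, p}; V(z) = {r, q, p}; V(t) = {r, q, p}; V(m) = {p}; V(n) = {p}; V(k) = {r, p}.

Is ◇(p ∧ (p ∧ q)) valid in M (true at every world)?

Yes

Recall that ◇ψ holds at a world iff ψ holds at some accessible world.
Let φ = ◇(p ∧ (p ∧ q)). Evaluate φ at each world:
  u (successors {z, t, n, k}): φ is true.
  v (successors {u, x, t}): φ is true.
  w (successors {v, x, y, k}): φ is true.
  x (successors {u, t, m}): φ is true.
  y (successors {w, y, t, k}): φ is true.
  z (successors {u, v, m, n, k}): φ is true.
  t (successors {u, y, t, m, n, k}): φ is true.
  m (successors {w, x, y, n, k}): φ is true.
  n (successors {v, x, t, k}): φ is true.
  k (successors {u, v, w, y, z, t, n, k}): φ is true.
For instance, at x:
  At x: ◇(p ∧ (p ∧ q)) requires p ∧ (p ∧ q) at some successor in {u, t, m}.
    p ∧ (p ∧ q) holds at t, so ◇(p ∧ (p ∧ q)) is true at x.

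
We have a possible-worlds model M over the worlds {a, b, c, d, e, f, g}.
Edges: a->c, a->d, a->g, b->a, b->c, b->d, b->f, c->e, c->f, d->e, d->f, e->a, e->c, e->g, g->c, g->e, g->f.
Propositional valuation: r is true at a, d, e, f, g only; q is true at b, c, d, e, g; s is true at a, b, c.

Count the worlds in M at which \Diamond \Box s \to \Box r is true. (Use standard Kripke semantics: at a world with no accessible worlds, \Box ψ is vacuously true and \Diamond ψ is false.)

5

Let φ = \Diamond \Box s \to \Box r. Evaluate φ at each world:
  a (successors {c, d, g}): φ is true.
  b (successors {a, c, d, f}): φ is false.
  c (successors {e, f}): φ is true.
  d (successors {e, f}): φ is true.
  e (successors {a, c, g}): φ is true.
  f (successors ∅): φ is true.
  g (successors {c, e, f}): φ is false.
For instance, at b:
  At b: \Diamond \Box s is true, \Box r is false, so \Diamond \Box s \to \Box r is false.
    At b: \Diamond \Box s requires \Box s at some successor in {a, c, d, f}.
      \Box s holds at f, so \Diamond \Box s is true at b.
    At b: \Box r requires r at every successor {a, c, d, f}.
      r fails at c, so \Box r is false at b.
Satisfying worlds: {a, c, d, e, f}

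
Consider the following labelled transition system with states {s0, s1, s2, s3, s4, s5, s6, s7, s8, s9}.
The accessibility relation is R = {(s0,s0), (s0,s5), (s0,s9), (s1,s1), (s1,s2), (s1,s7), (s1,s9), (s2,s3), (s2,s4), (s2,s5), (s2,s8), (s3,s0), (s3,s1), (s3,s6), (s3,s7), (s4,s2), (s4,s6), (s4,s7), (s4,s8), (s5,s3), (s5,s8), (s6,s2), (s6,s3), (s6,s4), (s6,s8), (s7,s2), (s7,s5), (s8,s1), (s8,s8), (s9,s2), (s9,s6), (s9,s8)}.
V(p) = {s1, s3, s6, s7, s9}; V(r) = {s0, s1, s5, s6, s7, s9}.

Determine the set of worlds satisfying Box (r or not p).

s0, s1, s3, s4, s7, s8, s9

Let φ = Box (r or not p). Evaluate φ at each world:
  s0 (successors {s0, s5, s9}): φ is true.
  s1 (successors {s1, s2, s7, s9}): φ is true.
  s2 (successors {s3, s4, s5, s8}): φ is false.
  s3 (successors {s0, s1, s6, s7}): φ is true.
  s4 (successors {s2, s6, s7, s8}): φ is true.
  s5 (successors {s3, s8}): φ is false.
  s6 (successors {s2, s3, s4, s8}): φ is false.
  s7 (successors {s2, s5}): φ is true.
  s8 (successors {s1, s8}): φ is true.
  s9 (successors {s2, s6, s8}): φ is true.
For instance, at s6:
  At s6: Box (r or not p) requires r or not p at every successor {s2, s3, s4, s8}.
    r or not p fails at s3, so Box (r or not p) is false at s6.
Satisfying worlds: {s0, s1, s3, s4, s7, s8, s9}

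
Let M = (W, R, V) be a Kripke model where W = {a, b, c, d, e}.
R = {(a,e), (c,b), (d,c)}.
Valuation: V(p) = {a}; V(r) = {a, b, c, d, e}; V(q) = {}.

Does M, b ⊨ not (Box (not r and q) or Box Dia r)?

No

Recall that Box ψ holds at a world iff ψ holds at every accessible world, and Dia ψ holds iff ψ holds at some accessible world.
At b: Box (not r and q) or Box Dia r is true, so not (Box (not r and q) or Box Dia r) is false.
  At b: Box (not r and q) is true, Box Dia r is true, so Box (not r and q) or Box Dia r is true.
    At b: no accessible worlds, so Box (not r and q) holds vacuously.
    At b: no accessible worlds, so Box Dia r holds vacuously.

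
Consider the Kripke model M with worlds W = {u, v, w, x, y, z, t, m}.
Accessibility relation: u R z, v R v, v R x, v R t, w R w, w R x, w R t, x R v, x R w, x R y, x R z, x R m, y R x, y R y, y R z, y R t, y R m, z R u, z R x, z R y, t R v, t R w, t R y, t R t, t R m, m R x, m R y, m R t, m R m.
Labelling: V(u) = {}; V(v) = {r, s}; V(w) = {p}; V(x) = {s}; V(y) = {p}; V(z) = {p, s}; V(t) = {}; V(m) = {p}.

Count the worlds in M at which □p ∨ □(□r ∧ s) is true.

Let φ = □p ∨ □(□r ∧ s). Evaluate φ at each world:
  u (successors {z}): φ is true.
  v (successors {v, x, t}): φ is false.
  w (successors {w, x, t}): φ is false.
  x (successors {v, w, y, z, m}): φ is false.
  y (successors {x, y, z, t, m}): φ is false.
  z (successors {u, x, y}): φ is false.
  t (successors {v, w, y, t, m}): φ is false.
  m (successors {x, y, t, m}): φ is false.
For instance, at w:
  At w: □p is false, □(□r ∧ s) is false, so □p ∨ □(□r ∧ s) is false.
    At w: □p requires p at every successor {w, x, t}.
      p fails at x, so □p is false at w.
    At w: □(□r ∧ s) requires □r ∧ s at every successor {w, x, t}.
      □r ∧ s fails at w, so □(□r ∧ s) is false at w.
Satisfying worlds: {u}

1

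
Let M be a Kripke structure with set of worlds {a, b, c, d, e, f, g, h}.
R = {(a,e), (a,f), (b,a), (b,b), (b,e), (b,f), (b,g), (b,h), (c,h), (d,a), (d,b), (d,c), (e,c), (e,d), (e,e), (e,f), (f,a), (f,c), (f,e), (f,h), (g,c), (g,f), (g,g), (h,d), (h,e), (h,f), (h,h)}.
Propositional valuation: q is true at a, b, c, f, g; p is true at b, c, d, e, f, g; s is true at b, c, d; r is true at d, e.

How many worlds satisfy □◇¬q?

4

Recall that □ψ holds at a world iff ψ holds at every accessible world, and ◇ψ holds iff ψ holds at some accessible world.
Let φ = □◇¬q. Evaluate φ at each world:
  a (successors {e, f}): φ is true.
  b (successors {a, b, e, f, g, h}): φ is false.
  c (successors {h}): φ is true.
  d (successors {a, b, c}): φ is true.
  e (successors {c, d, e, f}): φ is false.
  f (successors {a, c, e, h}): φ is true.
  g (successors {c, f, g}): φ is false.
  h (successors {d, e, f, h}): φ is false.
For instance, at b:
  At b: □◇¬q requires ◇¬q at every successor {a, b, e, f, g, h}.
    ◇¬q fails at g, so □◇¬q is false at b.
      At g: ◇¬q requires ¬q at some successor in {c, f, g}.
        At c: ¬q is false.
        At f: ¬q is false.
        At g: ¬q is false.
      So ◇¬q is false at g.
Satisfying worlds: {a, c, d, f}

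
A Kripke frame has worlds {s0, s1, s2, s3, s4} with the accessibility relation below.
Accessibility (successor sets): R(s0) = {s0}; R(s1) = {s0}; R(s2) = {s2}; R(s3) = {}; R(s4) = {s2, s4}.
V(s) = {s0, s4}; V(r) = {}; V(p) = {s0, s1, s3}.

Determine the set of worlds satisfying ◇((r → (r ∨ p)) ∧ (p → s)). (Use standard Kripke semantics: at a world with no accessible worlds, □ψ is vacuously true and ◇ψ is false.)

Let φ = ◇((r → (r ∨ p)) ∧ (p → s)). Evaluate φ at each world:
  s0 (successors {s0}): φ is true.
  s1 (successors {s0}): φ is true.
  s2 (successors {s2}): φ is true.
  s3 (successors ∅): φ is false.
  s4 (successors {s2, s4}): φ is true.
For instance, at s2:
  At s2: ◇((r → (r ∨ p)) ∧ (p → s)) requires (r → (r ∨ p)) ∧ (p → s) at some successor in {s2}.
    (r → (r ∨ p)) ∧ (p → s) holds at s2, so ◇((r → (r ∨ p)) ∧ (p → s)) is true at s2.
Satisfying worlds: {s0, s1, s2, s4}

s0, s1, s2, s4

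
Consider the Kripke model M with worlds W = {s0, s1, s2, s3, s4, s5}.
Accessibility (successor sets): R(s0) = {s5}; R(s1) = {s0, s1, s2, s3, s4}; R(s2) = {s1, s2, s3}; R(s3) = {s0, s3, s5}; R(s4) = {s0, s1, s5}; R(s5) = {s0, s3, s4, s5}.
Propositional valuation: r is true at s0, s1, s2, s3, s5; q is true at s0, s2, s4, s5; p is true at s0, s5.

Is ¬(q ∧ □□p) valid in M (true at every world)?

Yes

Recall that □ψ holds at a world iff ψ holds at every accessible world, and ◇ψ holds iff ψ holds at some accessible world.
Let φ = ¬(q ∧ □□p). Evaluate φ at each world:
  s0 (successors {s5}): φ is true.
  s1 (successors {s0, s1, s2, s3, s4}): φ is true.
  s2 (successors {s1, s2, s3}): φ is true.
  s3 (successors {s0, s3, s5}): φ is true.
  s4 (successors {s0, s1, s5}): φ is true.
  s5 (successors {s0, s3, s4, s5}): φ is true.
For instance, at s5:
  At s5: q ∧ □□p is false, so ¬(q ∧ □□p) is true.
    At s5: q is true, □□p is false, so q ∧ □□p is false.
      At s5: □□p requires □p at every successor {s0, s3, s4, s5}.
        □p fails at s3, so □□p is false at s5.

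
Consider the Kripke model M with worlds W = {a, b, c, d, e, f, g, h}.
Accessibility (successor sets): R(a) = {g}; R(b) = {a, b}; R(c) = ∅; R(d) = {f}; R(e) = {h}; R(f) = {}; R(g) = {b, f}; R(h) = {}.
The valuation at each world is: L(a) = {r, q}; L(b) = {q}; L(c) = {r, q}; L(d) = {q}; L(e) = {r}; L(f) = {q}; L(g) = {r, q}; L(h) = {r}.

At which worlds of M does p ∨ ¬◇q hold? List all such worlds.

c, e, f, h

Recall that ◇ψ holds at a world iff ψ holds at some accessible world.
Let φ = p ∨ ¬◇q. Evaluate φ at each world:
  a (successors {g}): φ is false.
  b (successors {a, b}): φ is false.
  c (successors ∅): φ is true.
  d (successors {f}): φ is false.
  e (successors {h}): φ is true.
  f (successors ∅): φ is true.
  g (successors {b, f}): φ is false.
  h (successors ∅): φ is true.
For instance, at e:
  At e: p is false, ¬◇q is true, so p ∨ ¬◇q is true.
    At e: ◇q is false, so ¬◇q is true.
      At e: ◇q requires q at some successor in {h}.
        At h: q is false.
      So ◇q is false at e.
Satisfying worlds: {c, e, f, h}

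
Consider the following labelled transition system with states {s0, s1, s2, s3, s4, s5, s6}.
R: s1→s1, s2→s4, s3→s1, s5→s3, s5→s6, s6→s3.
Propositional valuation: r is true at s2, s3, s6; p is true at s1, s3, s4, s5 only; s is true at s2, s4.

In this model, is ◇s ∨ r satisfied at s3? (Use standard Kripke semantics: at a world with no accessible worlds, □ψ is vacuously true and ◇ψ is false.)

Yes

Recall that ◇ψ holds at a world iff ψ holds at some accessible world.
At s3: ◇s is false, r is true, so ◇s ∨ r is true.
  At s3: ◇s requires s at some successor in {s1}.
    At s1: s is false.
  So ◇s is false at s3.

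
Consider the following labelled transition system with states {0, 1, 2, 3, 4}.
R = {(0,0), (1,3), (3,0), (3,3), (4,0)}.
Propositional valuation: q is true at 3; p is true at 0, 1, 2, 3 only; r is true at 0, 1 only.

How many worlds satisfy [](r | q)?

Recall that []ψ holds at a world iff ψ holds at every accessible world, and <>ψ holds iff ψ holds at some accessible world.
Let φ = [](r | q). Evaluate φ at each world:
  0 (successors {0}): φ is true.
  1 (successors {3}): φ is true.
  2 (successors ∅): φ is true.
  3 (successors {0, 3}): φ is true.
  4 (successors {0}): φ is true.
For instance, at 0:
  At 0: [](r | q) requires r | q at every successor {0}.
    At 0: r | q is true.
  So [](r | q) is true at 0.
Satisfying worlds: {0, 1, 2, 3, 4}

5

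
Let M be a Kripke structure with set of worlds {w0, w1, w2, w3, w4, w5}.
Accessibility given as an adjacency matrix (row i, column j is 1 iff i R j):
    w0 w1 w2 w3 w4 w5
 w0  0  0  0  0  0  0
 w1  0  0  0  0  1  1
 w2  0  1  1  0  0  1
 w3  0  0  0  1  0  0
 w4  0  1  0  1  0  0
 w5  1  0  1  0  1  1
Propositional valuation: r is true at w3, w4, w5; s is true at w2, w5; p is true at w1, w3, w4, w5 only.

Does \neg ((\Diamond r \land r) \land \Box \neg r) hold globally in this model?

Let φ = \neg ((\Diamond r \land r) \land \Box \neg r). Evaluate φ at each world:
  w0 (successors ∅): φ is true.
  w1 (successors {w4, w5}): φ is true.
  w2 (successors {w1, w2, w5}): φ is true.
  w3 (successors {w3}): φ is true.
  w4 (successors {w1, w3}): φ is true.
  w5 (successors {w0, w2, w4, w5}): φ is true.
For instance, at w2:
  At w2: (\Diamond r \land r) \land \Box \neg r is false, so \neg ((\Diamond r \land r) \land \Box \neg r) is true.
    At w2: \Diamond r \land r is false, \Box \neg r is false, so (\Diamond r \land r) \land \Box \neg r is false.
      At w2: \Diamond r is true, r is false, so \Diamond r \land r is false.
      At w2: \Box \neg r requires \neg r at every successor {w1, w2, w5}.
        \neg r fails at w5, so \Box \neg r is false at w2.

Yes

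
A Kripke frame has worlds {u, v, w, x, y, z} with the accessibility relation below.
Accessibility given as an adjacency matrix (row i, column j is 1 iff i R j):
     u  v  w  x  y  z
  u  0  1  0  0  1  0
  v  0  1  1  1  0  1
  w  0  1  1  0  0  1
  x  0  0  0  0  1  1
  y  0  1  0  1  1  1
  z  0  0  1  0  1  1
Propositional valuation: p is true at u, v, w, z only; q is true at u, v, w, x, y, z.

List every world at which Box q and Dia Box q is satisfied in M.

u, v, w, x, y, z

Let φ = Box q and Dia Box q. Evaluate φ at each world:
  u (successors {v, y}): φ is true.
  v (successors {v, w, x, z}): φ is true.
  w (successors {v, w, z}): φ is true.
  x (successors {y, z}): φ is true.
  y (successors {v, x, y, z}): φ is true.
  z (successors {w, y, z}): φ is true.
For instance, at v:
  At v: Box q is true, Dia Box q is true, so Box q and Dia Box q is true.
    At v: Box q requires q at every successor {v, w, x, z}.
      At v: q is true.
      At w: q is true.
      At x: q is true.
      At z: q is true.
    So Box q is true at v.
    At v: Dia Box q requires Box q at some successor in {v, w, x, z}.
      Box q holds at v, so Dia Box q is true at v.
Satisfying worlds: {u, v, w, x, y, z}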